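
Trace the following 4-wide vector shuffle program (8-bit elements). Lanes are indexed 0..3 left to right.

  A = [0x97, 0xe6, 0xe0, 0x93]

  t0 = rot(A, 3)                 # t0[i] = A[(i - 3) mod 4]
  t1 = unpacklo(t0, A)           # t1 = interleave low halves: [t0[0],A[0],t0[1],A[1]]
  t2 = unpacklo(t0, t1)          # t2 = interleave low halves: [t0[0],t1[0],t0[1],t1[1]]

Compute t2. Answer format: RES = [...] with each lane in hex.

RES = [ 0xe6  0xe6  0xe0  0x97 ]

t0 = [0xe6, 0xe0, 0x93, 0x97]
t1 = [0xe6, 0x97, 0xe0, 0xe6]
t2 = [0xe6, 0xe6, 0xe0, 0x97]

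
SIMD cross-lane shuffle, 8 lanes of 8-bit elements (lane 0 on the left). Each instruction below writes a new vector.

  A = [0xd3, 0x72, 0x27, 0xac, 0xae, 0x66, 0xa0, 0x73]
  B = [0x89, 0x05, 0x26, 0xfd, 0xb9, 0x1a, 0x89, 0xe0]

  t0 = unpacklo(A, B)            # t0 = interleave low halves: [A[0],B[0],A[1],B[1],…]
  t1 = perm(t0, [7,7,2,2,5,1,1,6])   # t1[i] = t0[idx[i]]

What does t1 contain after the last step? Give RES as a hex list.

RES = [0xfd, 0xfd, 0x72, 0x72, 0x26, 0x89, 0x89, 0xac]

  t0: d3 89 72 05 27 26 ac fd
  t1: fd fd 72 72 26 89 89 ac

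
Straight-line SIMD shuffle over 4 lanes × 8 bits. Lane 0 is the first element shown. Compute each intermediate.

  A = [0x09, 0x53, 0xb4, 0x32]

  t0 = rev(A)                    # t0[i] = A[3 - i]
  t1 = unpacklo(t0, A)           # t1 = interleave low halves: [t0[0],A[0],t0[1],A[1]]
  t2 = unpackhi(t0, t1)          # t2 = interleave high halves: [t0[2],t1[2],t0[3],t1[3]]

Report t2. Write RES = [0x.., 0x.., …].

t0 = [0x32, 0xb4, 0x53, 0x09]
t1 = [0x32, 0x09, 0xb4, 0x53]
t2 = [0x53, 0xb4, 0x09, 0x53]

RES = [ 0x53  0xb4  0x09  0x53 ]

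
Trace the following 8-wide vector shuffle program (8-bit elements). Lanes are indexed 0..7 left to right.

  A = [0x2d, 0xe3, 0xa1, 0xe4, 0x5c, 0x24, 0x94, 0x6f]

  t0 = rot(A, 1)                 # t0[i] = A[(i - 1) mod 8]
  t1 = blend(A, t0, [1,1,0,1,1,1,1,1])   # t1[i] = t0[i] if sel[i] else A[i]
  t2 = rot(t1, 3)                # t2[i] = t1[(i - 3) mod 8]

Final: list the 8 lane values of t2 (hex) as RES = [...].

→ t0 |6f|2d|e3|a1|e4|5c|24|94|
→ t1 |6f|2d|a1|a1|e4|5c|24|94|
→ t2 |5c|24|94|6f|2d|a1|a1|e4|

RES = [0x5c, 0x24, 0x94, 0x6f, 0x2d, 0xa1, 0xa1, 0xe4]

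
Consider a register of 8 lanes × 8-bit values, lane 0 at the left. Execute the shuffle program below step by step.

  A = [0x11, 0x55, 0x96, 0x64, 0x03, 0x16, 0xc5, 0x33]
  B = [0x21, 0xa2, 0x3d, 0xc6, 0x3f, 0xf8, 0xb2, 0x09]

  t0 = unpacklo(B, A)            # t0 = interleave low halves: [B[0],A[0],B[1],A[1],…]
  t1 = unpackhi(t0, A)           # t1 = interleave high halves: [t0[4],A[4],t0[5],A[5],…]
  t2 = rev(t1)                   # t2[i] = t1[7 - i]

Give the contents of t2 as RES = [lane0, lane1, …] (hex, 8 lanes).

t0 = [0x21, 0x11, 0xa2, 0x55, 0x3d, 0x96, 0xc6, 0x64]
t1 = [0x3d, 0x03, 0x96, 0x16, 0xc6, 0xc5, 0x64, 0x33]
t2 = [0x33, 0x64, 0xc5, 0xc6, 0x16, 0x96, 0x03, 0x3d]

RES = [0x33, 0x64, 0xc5, 0xc6, 0x16, 0x96, 0x03, 0x3d]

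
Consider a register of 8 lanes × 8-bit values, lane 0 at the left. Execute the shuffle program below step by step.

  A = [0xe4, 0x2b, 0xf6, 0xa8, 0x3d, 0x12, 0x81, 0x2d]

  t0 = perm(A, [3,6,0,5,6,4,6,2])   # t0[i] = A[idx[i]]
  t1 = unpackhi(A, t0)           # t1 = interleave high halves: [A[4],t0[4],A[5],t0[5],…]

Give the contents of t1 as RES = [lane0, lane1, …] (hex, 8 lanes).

RES = [ 0x3d  0x81  0x12  0x3d  0x81  0x81  0x2d  0xf6 ]

t0 = [0xa8, 0x81, 0xe4, 0x12, 0x81, 0x3d, 0x81, 0xf6]
t1 = [0x3d, 0x81, 0x12, 0x3d, 0x81, 0x81, 0x2d, 0xf6]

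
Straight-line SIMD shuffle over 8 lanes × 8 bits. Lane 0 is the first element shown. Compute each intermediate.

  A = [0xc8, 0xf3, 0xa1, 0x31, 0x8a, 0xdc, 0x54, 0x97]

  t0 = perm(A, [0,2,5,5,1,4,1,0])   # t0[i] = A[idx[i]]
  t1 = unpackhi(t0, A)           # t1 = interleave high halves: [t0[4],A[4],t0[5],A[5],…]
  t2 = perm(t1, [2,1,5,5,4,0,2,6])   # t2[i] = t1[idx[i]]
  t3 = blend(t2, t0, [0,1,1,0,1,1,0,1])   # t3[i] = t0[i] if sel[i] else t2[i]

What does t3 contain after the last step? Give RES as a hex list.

RES = [ 0x8a  0xa1  0xdc  0x54  0xf3  0x8a  0x8a  0xc8 ]

  t0: c8 a1 dc dc f3 8a f3 c8
  t1: f3 8a 8a dc f3 54 c8 97
  t2: 8a 8a 54 54 f3 f3 8a c8
  t3: 8a a1 dc 54 f3 8a 8a c8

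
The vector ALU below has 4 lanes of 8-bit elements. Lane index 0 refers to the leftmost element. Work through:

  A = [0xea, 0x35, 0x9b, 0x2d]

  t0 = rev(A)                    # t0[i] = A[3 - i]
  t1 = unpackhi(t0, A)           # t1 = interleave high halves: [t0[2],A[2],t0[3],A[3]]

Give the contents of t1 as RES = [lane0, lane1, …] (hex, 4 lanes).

RES = [0x35, 0x9b, 0xea, 0x2d]

  t0: 2d 9b 35 ea
  t1: 35 9b ea 2d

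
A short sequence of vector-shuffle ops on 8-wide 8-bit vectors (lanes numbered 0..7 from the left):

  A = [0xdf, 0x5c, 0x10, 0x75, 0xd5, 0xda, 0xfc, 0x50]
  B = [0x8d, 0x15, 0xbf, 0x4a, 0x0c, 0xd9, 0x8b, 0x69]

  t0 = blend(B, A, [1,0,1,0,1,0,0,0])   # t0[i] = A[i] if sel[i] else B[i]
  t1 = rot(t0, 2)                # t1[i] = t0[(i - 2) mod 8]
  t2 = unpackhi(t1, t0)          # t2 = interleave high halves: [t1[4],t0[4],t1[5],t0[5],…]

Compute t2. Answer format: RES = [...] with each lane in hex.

→ t0 |df|15|10|4a|d5|d9|8b|69|
→ t1 |8b|69|df|15|10|4a|d5|d9|
→ t2 |10|d5|4a|d9|d5|8b|d9|69|

RES = [0x10, 0xd5, 0x4a, 0xd9, 0xd5, 0x8b, 0xd9, 0x69]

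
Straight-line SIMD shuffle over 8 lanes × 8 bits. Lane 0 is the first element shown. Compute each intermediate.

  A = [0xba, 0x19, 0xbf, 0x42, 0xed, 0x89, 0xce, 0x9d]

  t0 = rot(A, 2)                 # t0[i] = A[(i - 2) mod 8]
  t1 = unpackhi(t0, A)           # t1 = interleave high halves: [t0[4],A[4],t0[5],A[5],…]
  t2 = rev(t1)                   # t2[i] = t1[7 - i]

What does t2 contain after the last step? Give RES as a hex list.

  t0: ce 9d ba 19 bf 42 ed 89
  t1: bf ed 42 89 ed ce 89 9d
  t2: 9d 89 ce ed 89 42 ed bf

RES = [0x9d, 0x89, 0xce, 0xed, 0x89, 0x42, 0xed, 0xbf]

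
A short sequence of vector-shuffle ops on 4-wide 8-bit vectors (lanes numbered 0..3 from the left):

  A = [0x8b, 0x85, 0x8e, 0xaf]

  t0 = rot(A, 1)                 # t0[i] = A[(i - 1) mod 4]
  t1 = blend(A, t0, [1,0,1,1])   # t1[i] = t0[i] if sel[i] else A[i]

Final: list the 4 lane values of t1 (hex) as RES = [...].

  t0: af 8b 85 8e
  t1: af 85 85 8e

RES = [0xaf, 0x85, 0x85, 0x8e]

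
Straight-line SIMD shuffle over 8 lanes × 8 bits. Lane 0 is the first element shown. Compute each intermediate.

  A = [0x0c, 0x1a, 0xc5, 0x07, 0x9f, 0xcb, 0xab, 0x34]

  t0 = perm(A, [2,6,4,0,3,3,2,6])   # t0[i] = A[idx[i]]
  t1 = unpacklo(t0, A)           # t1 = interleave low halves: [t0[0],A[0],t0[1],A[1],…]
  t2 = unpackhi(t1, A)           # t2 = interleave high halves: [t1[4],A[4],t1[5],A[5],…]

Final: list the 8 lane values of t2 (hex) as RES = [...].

RES = [0x9f, 0x9f, 0xc5, 0xcb, 0x0c, 0xab, 0x07, 0x34]

  t0: c5 ab 9f 0c 07 07 c5 ab
  t1: c5 0c ab 1a 9f c5 0c 07
  t2: 9f 9f c5 cb 0c ab 07 34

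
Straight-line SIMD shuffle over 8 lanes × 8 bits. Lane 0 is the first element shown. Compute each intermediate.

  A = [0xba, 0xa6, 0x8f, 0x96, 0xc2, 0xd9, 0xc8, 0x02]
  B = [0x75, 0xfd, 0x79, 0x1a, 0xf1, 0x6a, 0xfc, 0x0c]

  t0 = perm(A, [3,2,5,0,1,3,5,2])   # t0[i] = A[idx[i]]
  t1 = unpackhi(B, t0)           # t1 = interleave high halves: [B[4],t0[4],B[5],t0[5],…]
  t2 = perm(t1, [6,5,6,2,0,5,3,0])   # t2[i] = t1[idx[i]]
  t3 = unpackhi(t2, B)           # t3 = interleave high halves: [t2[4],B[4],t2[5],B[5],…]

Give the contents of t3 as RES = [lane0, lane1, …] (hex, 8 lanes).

RES = [0xf1, 0xf1, 0xd9, 0x6a, 0x96, 0xfc, 0xf1, 0x0c]

t0 = [0x96, 0x8f, 0xd9, 0xba, 0xa6, 0x96, 0xd9, 0x8f]
t1 = [0xf1, 0xa6, 0x6a, 0x96, 0xfc, 0xd9, 0x0c, 0x8f]
t2 = [0x0c, 0xd9, 0x0c, 0x6a, 0xf1, 0xd9, 0x96, 0xf1]
t3 = [0xf1, 0xf1, 0xd9, 0x6a, 0x96, 0xfc, 0xf1, 0x0c]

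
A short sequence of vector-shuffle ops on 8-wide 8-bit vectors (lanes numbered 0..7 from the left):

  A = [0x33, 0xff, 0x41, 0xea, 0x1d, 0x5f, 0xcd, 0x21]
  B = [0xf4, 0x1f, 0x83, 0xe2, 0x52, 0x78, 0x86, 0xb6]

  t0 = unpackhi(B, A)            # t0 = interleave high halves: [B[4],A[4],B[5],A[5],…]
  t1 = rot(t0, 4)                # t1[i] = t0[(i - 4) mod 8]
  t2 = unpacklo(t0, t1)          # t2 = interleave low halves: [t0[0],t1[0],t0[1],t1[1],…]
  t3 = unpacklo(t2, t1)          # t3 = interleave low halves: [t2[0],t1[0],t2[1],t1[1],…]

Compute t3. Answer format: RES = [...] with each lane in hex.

RES = [0x52, 0x86, 0x86, 0xcd, 0x1d, 0xb6, 0xcd, 0x21]

→ t0 |52|1d|78|5f|86|cd|b6|21|
→ t1 |86|cd|b6|21|52|1d|78|5f|
→ t2 |52|86|1d|cd|78|b6|5f|21|
→ t3 |52|86|86|cd|1d|b6|cd|21|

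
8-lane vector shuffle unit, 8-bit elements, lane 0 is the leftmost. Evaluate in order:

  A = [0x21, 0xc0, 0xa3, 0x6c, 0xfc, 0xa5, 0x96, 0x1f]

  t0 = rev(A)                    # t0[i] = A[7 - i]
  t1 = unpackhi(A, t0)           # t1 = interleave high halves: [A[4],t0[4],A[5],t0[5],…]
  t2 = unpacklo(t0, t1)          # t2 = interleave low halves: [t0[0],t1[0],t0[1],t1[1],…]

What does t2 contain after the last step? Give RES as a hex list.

RES = [0x1f, 0xfc, 0x96, 0x6c, 0xa5, 0xa5, 0xfc, 0xa3]

t0 = [0x1f, 0x96, 0xa5, 0xfc, 0x6c, 0xa3, 0xc0, 0x21]
t1 = [0xfc, 0x6c, 0xa5, 0xa3, 0x96, 0xc0, 0x1f, 0x21]
t2 = [0x1f, 0xfc, 0x96, 0x6c, 0xa5, 0xa5, 0xfc, 0xa3]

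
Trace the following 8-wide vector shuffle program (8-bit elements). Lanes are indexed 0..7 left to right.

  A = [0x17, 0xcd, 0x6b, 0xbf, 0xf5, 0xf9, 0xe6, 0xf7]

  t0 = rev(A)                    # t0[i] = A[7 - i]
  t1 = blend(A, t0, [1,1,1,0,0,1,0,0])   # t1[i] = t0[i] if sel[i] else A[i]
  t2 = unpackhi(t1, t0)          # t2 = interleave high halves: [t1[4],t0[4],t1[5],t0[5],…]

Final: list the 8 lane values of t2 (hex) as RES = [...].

RES = [0xf5, 0xbf, 0x6b, 0x6b, 0xe6, 0xcd, 0xf7, 0x17]

t0 = [0xf7, 0xe6, 0xf9, 0xf5, 0xbf, 0x6b, 0xcd, 0x17]
t1 = [0xf7, 0xe6, 0xf9, 0xbf, 0xf5, 0x6b, 0xe6, 0xf7]
t2 = [0xf5, 0xbf, 0x6b, 0x6b, 0xe6, 0xcd, 0xf7, 0x17]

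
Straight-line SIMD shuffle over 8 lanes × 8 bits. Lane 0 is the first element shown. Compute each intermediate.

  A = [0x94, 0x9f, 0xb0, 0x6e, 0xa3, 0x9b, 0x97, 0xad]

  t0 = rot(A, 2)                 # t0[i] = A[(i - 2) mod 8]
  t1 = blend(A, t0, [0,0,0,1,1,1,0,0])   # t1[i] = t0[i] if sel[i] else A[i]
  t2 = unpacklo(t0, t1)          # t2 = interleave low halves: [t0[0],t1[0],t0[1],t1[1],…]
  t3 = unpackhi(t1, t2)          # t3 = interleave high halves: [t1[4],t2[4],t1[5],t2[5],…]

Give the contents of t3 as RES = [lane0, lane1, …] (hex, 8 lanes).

RES = [ 0xb0  0x94  0x6e  0xb0  0x97  0x9f  0xad  0x9f ]

→ t0 |97|ad|94|9f|b0|6e|a3|9b|
→ t1 |94|9f|b0|9f|b0|6e|97|ad|
→ t2 |97|94|ad|9f|94|b0|9f|9f|
→ t3 |b0|94|6e|b0|97|9f|ad|9f|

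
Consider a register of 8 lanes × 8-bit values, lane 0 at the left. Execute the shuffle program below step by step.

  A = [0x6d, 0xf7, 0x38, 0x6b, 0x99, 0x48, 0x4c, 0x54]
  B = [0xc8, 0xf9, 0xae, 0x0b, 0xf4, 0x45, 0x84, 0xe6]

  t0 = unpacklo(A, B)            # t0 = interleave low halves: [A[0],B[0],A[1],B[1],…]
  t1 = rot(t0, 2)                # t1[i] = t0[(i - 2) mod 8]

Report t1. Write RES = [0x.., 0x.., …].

RES = [ 0x6b  0x0b  0x6d  0xc8  0xf7  0xf9  0x38  0xae ]

→ t0 |6d|c8|f7|f9|38|ae|6b|0b|
→ t1 |6b|0b|6d|c8|f7|f9|38|ae|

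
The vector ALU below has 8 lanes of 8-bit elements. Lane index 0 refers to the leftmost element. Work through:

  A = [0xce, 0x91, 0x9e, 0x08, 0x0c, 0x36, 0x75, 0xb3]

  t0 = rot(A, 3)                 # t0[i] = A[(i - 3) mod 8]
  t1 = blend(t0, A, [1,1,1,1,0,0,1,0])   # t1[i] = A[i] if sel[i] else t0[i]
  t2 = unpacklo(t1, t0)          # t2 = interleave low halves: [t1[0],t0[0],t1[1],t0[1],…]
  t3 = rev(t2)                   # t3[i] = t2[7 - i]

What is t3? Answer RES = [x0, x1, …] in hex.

  t0: 36 75 b3 ce 91 9e 08 0c
  t1: ce 91 9e 08 91 9e 75 0c
  t2: ce 36 91 75 9e b3 08 ce
  t3: ce 08 b3 9e 75 91 36 ce

RES = [0xce, 0x08, 0xb3, 0x9e, 0x75, 0x91, 0x36, 0xce]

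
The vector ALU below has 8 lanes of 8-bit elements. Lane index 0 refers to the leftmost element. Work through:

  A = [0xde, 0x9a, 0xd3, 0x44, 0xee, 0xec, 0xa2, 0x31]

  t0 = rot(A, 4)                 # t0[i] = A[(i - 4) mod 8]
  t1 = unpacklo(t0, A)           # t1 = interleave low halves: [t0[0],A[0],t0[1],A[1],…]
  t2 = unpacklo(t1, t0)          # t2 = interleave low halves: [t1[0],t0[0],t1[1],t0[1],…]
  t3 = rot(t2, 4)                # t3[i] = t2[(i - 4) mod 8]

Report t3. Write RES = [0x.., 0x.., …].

RES = [ 0xec  0xa2  0x9a  0x31  0xee  0xee  0xde  0xec ]

→ t0 |ee|ec|a2|31|de|9a|d3|44|
→ t1 |ee|de|ec|9a|a2|d3|31|44|
→ t2 |ee|ee|de|ec|ec|a2|9a|31|
→ t3 |ec|a2|9a|31|ee|ee|de|ec|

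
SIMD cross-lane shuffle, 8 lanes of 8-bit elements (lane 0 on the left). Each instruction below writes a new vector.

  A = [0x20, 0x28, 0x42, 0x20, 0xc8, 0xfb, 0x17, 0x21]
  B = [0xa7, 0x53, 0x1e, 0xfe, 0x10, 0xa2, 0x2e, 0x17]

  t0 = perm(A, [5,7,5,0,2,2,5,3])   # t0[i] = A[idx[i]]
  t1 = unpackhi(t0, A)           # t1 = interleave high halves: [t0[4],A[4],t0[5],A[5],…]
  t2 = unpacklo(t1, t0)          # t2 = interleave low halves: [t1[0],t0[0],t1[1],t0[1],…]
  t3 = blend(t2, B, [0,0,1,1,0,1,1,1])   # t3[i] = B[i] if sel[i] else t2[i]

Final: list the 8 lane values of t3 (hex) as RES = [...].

  t0: fb 21 fb 20 42 42 fb 20
  t1: 42 c8 42 fb fb 17 20 21
  t2: 42 fb c8 21 42 fb fb 20
  t3: 42 fb 1e fe 42 a2 2e 17

RES = [ 0x42  0xfb  0x1e  0xfe  0x42  0xa2  0x2e  0x17 ]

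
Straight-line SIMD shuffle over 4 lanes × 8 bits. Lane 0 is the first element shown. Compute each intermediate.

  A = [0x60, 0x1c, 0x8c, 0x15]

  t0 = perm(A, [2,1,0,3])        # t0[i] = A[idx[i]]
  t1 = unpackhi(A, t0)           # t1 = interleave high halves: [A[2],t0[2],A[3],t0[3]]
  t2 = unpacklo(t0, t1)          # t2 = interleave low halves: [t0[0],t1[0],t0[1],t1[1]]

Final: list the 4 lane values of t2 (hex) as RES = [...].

t0 = [0x8c, 0x1c, 0x60, 0x15]
t1 = [0x8c, 0x60, 0x15, 0x15]
t2 = [0x8c, 0x8c, 0x1c, 0x60]

RES = [0x8c, 0x8c, 0x1c, 0x60]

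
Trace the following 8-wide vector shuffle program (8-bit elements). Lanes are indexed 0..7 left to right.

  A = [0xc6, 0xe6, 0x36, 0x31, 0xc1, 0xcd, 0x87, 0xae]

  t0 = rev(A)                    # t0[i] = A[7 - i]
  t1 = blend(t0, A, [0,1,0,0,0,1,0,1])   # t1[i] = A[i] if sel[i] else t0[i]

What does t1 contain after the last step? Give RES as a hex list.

RES = [0xae, 0xe6, 0xcd, 0xc1, 0x31, 0xcd, 0xe6, 0xae]

t0 = [0xae, 0x87, 0xcd, 0xc1, 0x31, 0x36, 0xe6, 0xc6]
t1 = [0xae, 0xe6, 0xcd, 0xc1, 0x31, 0xcd, 0xe6, 0xae]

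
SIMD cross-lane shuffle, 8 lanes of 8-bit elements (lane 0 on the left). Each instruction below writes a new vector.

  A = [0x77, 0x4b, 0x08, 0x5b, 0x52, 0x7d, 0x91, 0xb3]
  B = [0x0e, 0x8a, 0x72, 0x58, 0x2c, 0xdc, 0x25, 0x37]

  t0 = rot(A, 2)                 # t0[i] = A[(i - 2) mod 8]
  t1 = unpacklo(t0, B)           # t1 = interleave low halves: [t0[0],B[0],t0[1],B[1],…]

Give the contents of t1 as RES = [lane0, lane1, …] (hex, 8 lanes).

RES = [0x91, 0x0e, 0xb3, 0x8a, 0x77, 0x72, 0x4b, 0x58]

t0 = [0x91, 0xb3, 0x77, 0x4b, 0x08, 0x5b, 0x52, 0x7d]
t1 = [0x91, 0x0e, 0xb3, 0x8a, 0x77, 0x72, 0x4b, 0x58]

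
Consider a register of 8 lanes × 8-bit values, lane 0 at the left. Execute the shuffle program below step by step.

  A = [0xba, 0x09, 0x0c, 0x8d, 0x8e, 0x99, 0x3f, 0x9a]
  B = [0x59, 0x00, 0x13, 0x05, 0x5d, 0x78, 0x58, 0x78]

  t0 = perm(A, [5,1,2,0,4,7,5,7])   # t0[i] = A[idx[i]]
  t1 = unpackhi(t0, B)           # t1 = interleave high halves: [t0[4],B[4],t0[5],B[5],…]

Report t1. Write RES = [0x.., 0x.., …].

RES = [ 0x8e  0x5d  0x9a  0x78  0x99  0x58  0x9a  0x78 ]

  t0: 99 09 0c ba 8e 9a 99 9a
  t1: 8e 5d 9a 78 99 58 9a 78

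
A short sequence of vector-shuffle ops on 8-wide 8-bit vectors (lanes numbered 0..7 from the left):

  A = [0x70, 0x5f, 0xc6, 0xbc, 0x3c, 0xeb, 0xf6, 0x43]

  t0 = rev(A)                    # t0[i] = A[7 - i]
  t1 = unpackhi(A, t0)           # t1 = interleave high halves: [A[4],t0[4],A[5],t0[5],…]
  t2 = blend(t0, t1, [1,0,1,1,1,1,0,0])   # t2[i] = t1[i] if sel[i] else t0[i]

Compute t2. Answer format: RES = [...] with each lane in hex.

RES = [ 0x3c  0xf6  0xeb  0xc6  0xf6  0x5f  0x5f  0x70 ]

  t0: 43 f6 eb 3c bc c6 5f 70
  t1: 3c bc eb c6 f6 5f 43 70
  t2: 3c f6 eb c6 f6 5f 5f 70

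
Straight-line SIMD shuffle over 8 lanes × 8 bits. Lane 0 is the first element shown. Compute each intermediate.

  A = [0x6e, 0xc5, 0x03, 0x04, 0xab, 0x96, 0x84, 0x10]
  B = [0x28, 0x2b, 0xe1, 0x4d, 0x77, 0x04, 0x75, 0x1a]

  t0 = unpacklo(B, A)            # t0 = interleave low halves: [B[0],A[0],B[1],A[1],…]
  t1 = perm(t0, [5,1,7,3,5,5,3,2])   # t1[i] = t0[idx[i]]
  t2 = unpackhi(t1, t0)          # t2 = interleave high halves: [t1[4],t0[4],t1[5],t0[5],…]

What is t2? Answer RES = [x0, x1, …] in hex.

→ t0 |28|6e|2b|c5|e1|03|4d|04|
→ t1 |03|6e|04|c5|03|03|c5|2b|
→ t2 |03|e1|03|03|c5|4d|2b|04|

RES = [0x03, 0xe1, 0x03, 0x03, 0xc5, 0x4d, 0x2b, 0x04]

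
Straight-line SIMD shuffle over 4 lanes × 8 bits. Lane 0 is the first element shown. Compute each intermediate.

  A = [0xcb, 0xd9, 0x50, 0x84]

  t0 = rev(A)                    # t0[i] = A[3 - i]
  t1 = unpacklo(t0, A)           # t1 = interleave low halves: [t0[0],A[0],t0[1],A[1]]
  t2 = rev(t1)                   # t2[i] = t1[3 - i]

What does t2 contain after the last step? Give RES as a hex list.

RES = [ 0xd9  0x50  0xcb  0x84 ]

t0 = [0x84, 0x50, 0xd9, 0xcb]
t1 = [0x84, 0xcb, 0x50, 0xd9]
t2 = [0xd9, 0x50, 0xcb, 0x84]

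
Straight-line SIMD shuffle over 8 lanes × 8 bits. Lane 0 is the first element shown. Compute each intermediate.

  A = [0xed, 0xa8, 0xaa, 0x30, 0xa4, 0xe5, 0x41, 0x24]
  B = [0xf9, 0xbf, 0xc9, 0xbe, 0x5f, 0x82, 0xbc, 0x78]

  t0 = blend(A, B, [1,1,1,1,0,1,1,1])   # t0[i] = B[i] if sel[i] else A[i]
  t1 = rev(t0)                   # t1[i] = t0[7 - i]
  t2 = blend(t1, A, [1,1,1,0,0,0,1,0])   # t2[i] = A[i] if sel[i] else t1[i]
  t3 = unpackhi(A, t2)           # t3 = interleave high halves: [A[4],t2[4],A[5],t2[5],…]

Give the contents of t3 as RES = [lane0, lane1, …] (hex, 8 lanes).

RES = [0xa4, 0xbe, 0xe5, 0xc9, 0x41, 0x41, 0x24, 0xf9]

  t0: f9 bf c9 be a4 82 bc 78
  t1: 78 bc 82 a4 be c9 bf f9
  t2: ed a8 aa a4 be c9 41 f9
  t3: a4 be e5 c9 41 41 24 f9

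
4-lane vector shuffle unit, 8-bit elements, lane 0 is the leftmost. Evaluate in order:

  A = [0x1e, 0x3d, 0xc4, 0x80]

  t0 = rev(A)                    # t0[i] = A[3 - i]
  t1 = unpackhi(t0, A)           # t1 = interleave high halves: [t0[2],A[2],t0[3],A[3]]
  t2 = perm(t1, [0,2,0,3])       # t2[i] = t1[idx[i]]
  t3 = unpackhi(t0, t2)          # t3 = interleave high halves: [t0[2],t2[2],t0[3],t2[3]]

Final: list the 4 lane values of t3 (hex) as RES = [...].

  t0: 80 c4 3d 1e
  t1: 3d c4 1e 80
  t2: 3d 1e 3d 80
  t3: 3d 3d 1e 80

RES = [0x3d, 0x3d, 0x1e, 0x80]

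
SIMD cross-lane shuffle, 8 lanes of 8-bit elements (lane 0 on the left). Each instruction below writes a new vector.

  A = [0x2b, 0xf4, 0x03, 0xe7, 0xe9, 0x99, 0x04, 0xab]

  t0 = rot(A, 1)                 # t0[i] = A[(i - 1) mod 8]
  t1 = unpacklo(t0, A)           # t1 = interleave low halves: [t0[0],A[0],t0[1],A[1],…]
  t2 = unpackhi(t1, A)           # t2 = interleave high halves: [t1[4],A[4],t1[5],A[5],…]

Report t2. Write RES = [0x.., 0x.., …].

→ t0 |ab|2b|f4|03|e7|e9|99|04|
→ t1 |ab|2b|2b|f4|f4|03|03|e7|
→ t2 |f4|e9|03|99|03|04|e7|ab|

RES = [ 0xf4  0xe9  0x03  0x99  0x03  0x04  0xe7  0xab ]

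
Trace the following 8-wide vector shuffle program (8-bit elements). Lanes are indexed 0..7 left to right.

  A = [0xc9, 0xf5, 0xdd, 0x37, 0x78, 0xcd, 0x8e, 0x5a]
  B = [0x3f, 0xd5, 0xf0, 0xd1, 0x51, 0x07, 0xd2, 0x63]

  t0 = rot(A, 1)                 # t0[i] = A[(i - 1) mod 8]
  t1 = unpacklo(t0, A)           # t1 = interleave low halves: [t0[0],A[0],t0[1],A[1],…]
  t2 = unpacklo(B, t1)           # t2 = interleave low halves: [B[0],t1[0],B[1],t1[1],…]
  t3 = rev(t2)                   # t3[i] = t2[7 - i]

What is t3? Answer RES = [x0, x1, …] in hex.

→ t0 |5a|c9|f5|dd|37|78|cd|8e|
→ t1 |5a|c9|c9|f5|f5|dd|dd|37|
→ t2 |3f|5a|d5|c9|f0|c9|d1|f5|
→ t3 |f5|d1|c9|f0|c9|d5|5a|3f|

RES = [ 0xf5  0xd1  0xc9  0xf0  0xc9  0xd5  0x5a  0x3f ]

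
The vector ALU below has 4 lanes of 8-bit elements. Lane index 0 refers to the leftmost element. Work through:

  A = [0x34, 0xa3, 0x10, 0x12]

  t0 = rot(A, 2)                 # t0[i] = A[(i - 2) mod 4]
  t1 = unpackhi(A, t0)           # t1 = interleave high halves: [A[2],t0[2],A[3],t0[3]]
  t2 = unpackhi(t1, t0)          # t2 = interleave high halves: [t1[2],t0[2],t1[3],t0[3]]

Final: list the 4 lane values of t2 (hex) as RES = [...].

→ t0 |10|12|34|a3|
→ t1 |10|34|12|a3|
→ t2 |12|34|a3|a3|

RES = [ 0x12  0x34  0xa3  0xa3 ]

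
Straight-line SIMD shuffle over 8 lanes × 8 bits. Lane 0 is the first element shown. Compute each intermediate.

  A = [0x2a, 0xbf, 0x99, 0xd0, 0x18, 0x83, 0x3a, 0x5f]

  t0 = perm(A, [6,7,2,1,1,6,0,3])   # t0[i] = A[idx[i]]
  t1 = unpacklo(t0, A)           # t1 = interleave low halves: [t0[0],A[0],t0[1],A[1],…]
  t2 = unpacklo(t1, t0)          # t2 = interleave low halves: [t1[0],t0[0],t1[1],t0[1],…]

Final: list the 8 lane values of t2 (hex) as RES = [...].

t0 = [0x3a, 0x5f, 0x99, 0xbf, 0xbf, 0x3a, 0x2a, 0xd0]
t1 = [0x3a, 0x2a, 0x5f, 0xbf, 0x99, 0x99, 0xbf, 0xd0]
t2 = [0x3a, 0x3a, 0x2a, 0x5f, 0x5f, 0x99, 0xbf, 0xbf]

RES = [0x3a, 0x3a, 0x2a, 0x5f, 0x5f, 0x99, 0xbf, 0xbf]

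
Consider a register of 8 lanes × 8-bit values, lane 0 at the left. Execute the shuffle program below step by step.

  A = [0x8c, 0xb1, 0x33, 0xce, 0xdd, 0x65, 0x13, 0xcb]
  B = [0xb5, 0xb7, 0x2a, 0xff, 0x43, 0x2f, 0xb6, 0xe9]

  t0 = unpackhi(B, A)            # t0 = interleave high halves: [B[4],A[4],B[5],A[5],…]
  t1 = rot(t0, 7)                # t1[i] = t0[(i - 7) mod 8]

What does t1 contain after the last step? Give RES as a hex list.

→ t0 |43|dd|2f|65|b6|13|e9|cb|
→ t1 |dd|2f|65|b6|13|e9|cb|43|

RES = [ 0xdd  0x2f  0x65  0xb6  0x13  0xe9  0xcb  0x43 ]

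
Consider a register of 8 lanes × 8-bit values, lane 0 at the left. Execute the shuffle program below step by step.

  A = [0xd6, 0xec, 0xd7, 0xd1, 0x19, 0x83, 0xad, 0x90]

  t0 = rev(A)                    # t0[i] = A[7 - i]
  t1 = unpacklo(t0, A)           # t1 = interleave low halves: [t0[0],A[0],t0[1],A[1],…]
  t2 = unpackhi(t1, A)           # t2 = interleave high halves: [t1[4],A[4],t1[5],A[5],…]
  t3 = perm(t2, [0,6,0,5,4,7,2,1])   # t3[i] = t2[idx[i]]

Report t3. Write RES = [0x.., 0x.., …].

  t0: 90 ad 83 19 d1 d7 ec d6
  t1: 90 d6 ad ec 83 d7 19 d1
  t2: 83 19 d7 83 19 ad d1 90
  t3: 83 d1 83 ad 19 90 d7 19

RES = [ 0x83  0xd1  0x83  0xad  0x19  0x90  0xd7  0x19 ]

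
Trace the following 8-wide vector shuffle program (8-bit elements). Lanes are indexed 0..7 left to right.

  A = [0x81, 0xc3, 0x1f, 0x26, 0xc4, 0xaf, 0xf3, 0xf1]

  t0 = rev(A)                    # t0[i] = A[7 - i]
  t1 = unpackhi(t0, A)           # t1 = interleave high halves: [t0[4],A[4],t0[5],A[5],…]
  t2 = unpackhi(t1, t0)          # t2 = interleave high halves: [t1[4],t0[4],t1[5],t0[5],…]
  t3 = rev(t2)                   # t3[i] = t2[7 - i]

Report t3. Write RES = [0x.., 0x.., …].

RES = [ 0x81  0xf1  0xc3  0x81  0x1f  0xf3  0x26  0xc3 ]

  t0: f1 f3 af c4 26 1f c3 81
  t1: 26 c4 1f af c3 f3 81 f1
  t2: c3 26 f3 1f 81 c3 f1 81
  t3: 81 f1 c3 81 1f f3 26 c3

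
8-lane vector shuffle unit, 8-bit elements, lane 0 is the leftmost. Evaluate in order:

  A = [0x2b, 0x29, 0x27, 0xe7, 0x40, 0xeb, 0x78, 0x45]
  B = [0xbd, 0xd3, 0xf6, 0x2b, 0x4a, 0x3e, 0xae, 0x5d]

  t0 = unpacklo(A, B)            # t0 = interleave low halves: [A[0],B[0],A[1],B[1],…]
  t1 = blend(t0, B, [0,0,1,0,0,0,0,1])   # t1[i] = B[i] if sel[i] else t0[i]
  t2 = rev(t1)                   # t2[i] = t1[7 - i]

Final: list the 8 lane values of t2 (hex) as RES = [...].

→ t0 |2b|bd|29|d3|27|f6|e7|2b|
→ t1 |2b|bd|f6|d3|27|f6|e7|5d|
→ t2 |5d|e7|f6|27|d3|f6|bd|2b|

RES = [ 0x5d  0xe7  0xf6  0x27  0xd3  0xf6  0xbd  0x2b ]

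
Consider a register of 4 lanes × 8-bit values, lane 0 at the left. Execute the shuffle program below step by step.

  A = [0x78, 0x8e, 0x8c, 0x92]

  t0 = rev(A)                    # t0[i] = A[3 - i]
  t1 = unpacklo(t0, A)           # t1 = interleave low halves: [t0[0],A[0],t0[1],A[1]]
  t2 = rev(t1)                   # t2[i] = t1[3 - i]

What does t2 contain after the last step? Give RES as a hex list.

RES = [0x8e, 0x8c, 0x78, 0x92]

  t0: 92 8c 8e 78
  t1: 92 78 8c 8e
  t2: 8e 8c 78 92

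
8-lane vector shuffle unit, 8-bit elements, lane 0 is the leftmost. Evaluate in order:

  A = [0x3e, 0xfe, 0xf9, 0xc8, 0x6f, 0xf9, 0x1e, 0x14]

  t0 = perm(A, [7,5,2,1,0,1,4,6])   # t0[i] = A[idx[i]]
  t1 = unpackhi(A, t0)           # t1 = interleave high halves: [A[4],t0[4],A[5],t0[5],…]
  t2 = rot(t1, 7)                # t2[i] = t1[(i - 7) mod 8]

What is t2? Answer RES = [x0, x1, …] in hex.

RES = [ 0x3e  0xf9  0xfe  0x1e  0x6f  0x14  0x1e  0x6f ]

  t0: 14 f9 f9 fe 3e fe 6f 1e
  t1: 6f 3e f9 fe 1e 6f 14 1e
  t2: 3e f9 fe 1e 6f 14 1e 6f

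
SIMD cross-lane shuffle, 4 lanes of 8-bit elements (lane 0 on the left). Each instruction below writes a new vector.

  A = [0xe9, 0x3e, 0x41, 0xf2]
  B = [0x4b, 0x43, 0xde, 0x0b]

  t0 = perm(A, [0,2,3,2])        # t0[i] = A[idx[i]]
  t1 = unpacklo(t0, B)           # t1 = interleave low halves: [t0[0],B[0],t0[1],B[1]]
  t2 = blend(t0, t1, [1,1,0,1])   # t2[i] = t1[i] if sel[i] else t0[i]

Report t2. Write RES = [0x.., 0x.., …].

RES = [0xe9, 0x4b, 0xf2, 0x43]

→ t0 |e9|41|f2|41|
→ t1 |e9|4b|41|43|
→ t2 |e9|4b|f2|43|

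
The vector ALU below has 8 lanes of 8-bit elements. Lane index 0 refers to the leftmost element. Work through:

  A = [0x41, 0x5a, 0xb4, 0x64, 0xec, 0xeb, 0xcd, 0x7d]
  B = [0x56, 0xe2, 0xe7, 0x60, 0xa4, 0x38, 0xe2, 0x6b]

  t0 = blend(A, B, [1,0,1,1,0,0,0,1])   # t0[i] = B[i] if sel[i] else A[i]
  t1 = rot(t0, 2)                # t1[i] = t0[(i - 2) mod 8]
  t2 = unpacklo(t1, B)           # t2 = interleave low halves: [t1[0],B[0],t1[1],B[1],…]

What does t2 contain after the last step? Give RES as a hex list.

t0 = [0x56, 0x5a, 0xe7, 0x60, 0xec, 0xeb, 0xcd, 0x6b]
t1 = [0xcd, 0x6b, 0x56, 0x5a, 0xe7, 0x60, 0xec, 0xeb]
t2 = [0xcd, 0x56, 0x6b, 0xe2, 0x56, 0xe7, 0x5a, 0x60]

RES = [ 0xcd  0x56  0x6b  0xe2  0x56  0xe7  0x5a  0x60 ]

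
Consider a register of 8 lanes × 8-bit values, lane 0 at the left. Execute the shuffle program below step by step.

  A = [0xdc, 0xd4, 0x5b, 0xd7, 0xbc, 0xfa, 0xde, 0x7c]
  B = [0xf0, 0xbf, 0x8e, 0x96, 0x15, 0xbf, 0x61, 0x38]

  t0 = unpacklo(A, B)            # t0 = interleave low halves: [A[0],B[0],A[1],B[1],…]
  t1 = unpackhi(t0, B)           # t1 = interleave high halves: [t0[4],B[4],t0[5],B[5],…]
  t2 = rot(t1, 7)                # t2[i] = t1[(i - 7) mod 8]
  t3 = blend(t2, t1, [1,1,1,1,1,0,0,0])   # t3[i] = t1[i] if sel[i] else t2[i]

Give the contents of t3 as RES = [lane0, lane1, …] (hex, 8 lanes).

→ t0 |dc|f0|d4|bf|5b|8e|d7|96|
→ t1 |5b|15|8e|bf|d7|61|96|38|
→ t2 |15|8e|bf|d7|61|96|38|5b|
→ t3 |5b|15|8e|bf|d7|96|38|5b|

RES = [ 0x5b  0x15  0x8e  0xbf  0xd7  0x96  0x38  0x5b ]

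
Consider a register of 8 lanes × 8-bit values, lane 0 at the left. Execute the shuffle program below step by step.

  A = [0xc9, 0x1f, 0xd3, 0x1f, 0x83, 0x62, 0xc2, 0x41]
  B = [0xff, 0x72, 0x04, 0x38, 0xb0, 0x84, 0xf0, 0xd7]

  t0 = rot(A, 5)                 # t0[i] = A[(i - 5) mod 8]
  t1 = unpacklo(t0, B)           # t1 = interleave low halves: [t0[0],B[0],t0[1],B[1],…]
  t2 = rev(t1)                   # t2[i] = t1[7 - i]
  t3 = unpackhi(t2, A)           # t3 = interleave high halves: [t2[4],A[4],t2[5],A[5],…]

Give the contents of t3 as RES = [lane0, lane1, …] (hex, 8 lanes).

→ t0 |1f|83|62|c2|41|c9|1f|d3|
→ t1 |1f|ff|83|72|62|04|c2|38|
→ t2 |38|c2|04|62|72|83|ff|1f|
→ t3 |72|83|83|62|ff|c2|1f|41|

RES = [0x72, 0x83, 0x83, 0x62, 0xff, 0xc2, 0x1f, 0x41]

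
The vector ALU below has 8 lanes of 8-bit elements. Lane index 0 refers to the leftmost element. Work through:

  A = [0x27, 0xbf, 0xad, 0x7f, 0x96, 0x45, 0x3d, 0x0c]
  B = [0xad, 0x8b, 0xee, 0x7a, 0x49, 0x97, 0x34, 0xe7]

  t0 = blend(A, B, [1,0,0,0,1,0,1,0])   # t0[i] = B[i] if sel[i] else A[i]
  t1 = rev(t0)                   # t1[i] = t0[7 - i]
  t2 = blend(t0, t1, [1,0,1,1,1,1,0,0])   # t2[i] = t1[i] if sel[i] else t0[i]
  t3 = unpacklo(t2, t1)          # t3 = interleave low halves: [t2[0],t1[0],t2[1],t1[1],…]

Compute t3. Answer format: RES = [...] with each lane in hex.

  t0: ad bf ad 7f 49 45 34 0c
  t1: 0c 34 45 49 7f ad bf ad
  t2: 0c bf 45 49 7f ad 34 0c
  t3: 0c 0c bf 34 45 45 49 49

RES = [ 0x0c  0x0c  0xbf  0x34  0x45  0x45  0x49  0x49 ]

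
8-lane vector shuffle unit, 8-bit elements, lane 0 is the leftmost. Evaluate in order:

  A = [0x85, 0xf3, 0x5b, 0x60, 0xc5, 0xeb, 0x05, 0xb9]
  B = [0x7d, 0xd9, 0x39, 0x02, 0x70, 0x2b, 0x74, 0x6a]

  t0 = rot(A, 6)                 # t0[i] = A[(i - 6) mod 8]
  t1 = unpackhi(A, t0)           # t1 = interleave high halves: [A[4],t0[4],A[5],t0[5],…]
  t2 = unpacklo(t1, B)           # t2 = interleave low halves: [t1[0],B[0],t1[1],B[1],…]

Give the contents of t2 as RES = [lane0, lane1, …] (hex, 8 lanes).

→ t0 |5b|60|c5|eb|05|b9|85|f3|
→ t1 |c5|05|eb|b9|05|85|b9|f3|
→ t2 |c5|7d|05|d9|eb|39|b9|02|

RES = [ 0xc5  0x7d  0x05  0xd9  0xeb  0x39  0xb9  0x02 ]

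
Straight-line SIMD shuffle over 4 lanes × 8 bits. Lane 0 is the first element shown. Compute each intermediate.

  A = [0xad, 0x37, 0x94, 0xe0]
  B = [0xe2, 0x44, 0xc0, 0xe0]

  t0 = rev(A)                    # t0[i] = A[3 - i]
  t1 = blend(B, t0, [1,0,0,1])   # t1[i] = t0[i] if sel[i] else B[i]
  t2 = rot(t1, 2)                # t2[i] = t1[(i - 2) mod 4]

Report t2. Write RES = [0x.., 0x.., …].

  t0: e0 94 37 ad
  t1: e0 44 c0 ad
  t2: c0 ad e0 44

RES = [ 0xc0  0xad  0xe0  0x44 ]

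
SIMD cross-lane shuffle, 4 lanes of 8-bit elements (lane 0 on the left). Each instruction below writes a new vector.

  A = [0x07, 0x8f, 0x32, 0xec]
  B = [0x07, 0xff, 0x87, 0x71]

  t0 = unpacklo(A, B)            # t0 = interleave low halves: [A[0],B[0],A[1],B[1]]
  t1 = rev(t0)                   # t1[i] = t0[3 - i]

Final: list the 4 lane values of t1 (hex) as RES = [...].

RES = [0xff, 0x8f, 0x07, 0x07]

→ t0 |07|07|8f|ff|
→ t1 |ff|8f|07|07|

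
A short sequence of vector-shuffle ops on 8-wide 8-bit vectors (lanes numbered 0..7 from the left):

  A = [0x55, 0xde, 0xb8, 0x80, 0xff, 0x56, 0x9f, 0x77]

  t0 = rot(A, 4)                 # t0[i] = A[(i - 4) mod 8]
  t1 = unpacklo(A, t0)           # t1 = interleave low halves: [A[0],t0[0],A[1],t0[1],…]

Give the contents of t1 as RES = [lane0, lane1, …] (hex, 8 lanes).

RES = [ 0x55  0xff  0xde  0x56  0xb8  0x9f  0x80  0x77 ]

t0 = [0xff, 0x56, 0x9f, 0x77, 0x55, 0xde, 0xb8, 0x80]
t1 = [0x55, 0xff, 0xde, 0x56, 0xb8, 0x9f, 0x80, 0x77]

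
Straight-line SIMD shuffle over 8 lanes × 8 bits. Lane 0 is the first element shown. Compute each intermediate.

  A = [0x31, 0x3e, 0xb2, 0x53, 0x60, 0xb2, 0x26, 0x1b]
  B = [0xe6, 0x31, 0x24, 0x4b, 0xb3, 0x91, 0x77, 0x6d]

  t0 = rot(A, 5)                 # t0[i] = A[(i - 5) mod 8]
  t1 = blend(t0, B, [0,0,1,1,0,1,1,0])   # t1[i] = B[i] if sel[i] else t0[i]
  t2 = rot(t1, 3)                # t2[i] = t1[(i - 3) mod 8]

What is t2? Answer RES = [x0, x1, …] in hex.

RES = [0x91, 0x77, 0xb2, 0x53, 0x60, 0x24, 0x4b, 0x1b]

t0 = [0x53, 0x60, 0xb2, 0x26, 0x1b, 0x31, 0x3e, 0xb2]
t1 = [0x53, 0x60, 0x24, 0x4b, 0x1b, 0x91, 0x77, 0xb2]
t2 = [0x91, 0x77, 0xb2, 0x53, 0x60, 0x24, 0x4b, 0x1b]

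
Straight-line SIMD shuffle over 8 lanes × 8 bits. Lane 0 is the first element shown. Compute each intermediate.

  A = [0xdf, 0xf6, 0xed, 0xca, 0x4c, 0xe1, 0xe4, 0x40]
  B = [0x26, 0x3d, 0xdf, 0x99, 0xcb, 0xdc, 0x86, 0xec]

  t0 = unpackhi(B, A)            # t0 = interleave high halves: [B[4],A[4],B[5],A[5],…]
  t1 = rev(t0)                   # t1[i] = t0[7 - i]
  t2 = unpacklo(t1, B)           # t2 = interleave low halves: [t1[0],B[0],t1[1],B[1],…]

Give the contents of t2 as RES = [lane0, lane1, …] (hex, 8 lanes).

RES = [ 0x40  0x26  0xec  0x3d  0xe4  0xdf  0x86  0x99 ]

t0 = [0xcb, 0x4c, 0xdc, 0xe1, 0x86, 0xe4, 0xec, 0x40]
t1 = [0x40, 0xec, 0xe4, 0x86, 0xe1, 0xdc, 0x4c, 0xcb]
t2 = [0x40, 0x26, 0xec, 0x3d, 0xe4, 0xdf, 0x86, 0x99]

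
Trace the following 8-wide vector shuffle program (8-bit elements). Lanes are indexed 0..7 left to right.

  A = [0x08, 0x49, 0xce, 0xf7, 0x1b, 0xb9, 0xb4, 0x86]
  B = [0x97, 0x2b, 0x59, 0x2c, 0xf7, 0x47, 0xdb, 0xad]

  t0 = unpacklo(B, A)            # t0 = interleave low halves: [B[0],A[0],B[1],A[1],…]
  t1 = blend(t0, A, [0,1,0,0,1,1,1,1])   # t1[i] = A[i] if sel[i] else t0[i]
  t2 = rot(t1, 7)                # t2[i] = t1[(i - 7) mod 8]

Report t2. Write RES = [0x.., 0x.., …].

→ t0 |97|08|2b|49|59|ce|2c|f7|
→ t1 |97|49|2b|49|1b|b9|b4|86|
→ t2 |49|2b|49|1b|b9|b4|86|97|

RES = [ 0x49  0x2b  0x49  0x1b  0xb9  0xb4  0x86  0x97 ]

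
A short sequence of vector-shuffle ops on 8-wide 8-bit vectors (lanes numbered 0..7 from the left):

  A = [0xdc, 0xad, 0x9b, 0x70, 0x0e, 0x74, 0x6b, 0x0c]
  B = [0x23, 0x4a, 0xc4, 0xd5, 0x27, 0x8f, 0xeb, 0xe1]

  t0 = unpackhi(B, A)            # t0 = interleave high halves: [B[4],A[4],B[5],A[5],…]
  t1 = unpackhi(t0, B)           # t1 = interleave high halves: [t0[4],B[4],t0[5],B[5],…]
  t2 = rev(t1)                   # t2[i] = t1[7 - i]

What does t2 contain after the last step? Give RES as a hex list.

RES = [0xe1, 0x0c, 0xeb, 0xe1, 0x8f, 0x6b, 0x27, 0xeb]

  t0: 27 0e 8f 74 eb 6b e1 0c
  t1: eb 27 6b 8f e1 eb 0c e1
  t2: e1 0c eb e1 8f 6b 27 eb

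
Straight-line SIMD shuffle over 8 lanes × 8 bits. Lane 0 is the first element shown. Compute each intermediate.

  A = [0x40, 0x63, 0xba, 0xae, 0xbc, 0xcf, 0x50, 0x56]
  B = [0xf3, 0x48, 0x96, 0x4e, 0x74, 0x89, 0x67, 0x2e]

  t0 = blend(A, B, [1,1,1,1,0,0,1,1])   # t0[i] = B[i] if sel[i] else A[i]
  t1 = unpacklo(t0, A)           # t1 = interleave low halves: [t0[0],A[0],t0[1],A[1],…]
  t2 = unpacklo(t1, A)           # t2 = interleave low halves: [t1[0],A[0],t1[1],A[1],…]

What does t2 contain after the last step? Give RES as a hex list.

t0 = [0xf3, 0x48, 0x96, 0x4e, 0xbc, 0xcf, 0x67, 0x2e]
t1 = [0xf3, 0x40, 0x48, 0x63, 0x96, 0xba, 0x4e, 0xae]
t2 = [0xf3, 0x40, 0x40, 0x63, 0x48, 0xba, 0x63, 0xae]

RES = [ 0xf3  0x40  0x40  0x63  0x48  0xba  0x63  0xae ]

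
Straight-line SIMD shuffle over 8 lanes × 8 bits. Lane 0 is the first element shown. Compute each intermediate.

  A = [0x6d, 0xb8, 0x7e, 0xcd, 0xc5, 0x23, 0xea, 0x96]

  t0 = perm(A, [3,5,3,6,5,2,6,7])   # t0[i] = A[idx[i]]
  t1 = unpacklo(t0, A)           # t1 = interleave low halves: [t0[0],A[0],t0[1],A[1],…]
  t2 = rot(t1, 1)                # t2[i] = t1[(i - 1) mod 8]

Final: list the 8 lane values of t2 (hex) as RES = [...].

t0 = [0xcd, 0x23, 0xcd, 0xea, 0x23, 0x7e, 0xea, 0x96]
t1 = [0xcd, 0x6d, 0x23, 0xb8, 0xcd, 0x7e, 0xea, 0xcd]
t2 = [0xcd, 0xcd, 0x6d, 0x23, 0xb8, 0xcd, 0x7e, 0xea]

RES = [0xcd, 0xcd, 0x6d, 0x23, 0xb8, 0xcd, 0x7e, 0xea]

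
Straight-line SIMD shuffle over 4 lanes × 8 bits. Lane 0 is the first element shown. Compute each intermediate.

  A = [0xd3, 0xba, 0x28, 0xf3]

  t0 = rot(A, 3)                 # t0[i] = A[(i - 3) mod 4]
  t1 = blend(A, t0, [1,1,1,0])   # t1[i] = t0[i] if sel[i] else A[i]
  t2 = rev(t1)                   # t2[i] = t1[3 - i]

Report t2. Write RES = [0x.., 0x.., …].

RES = [ 0xf3  0xf3  0x28  0xba ]

  t0: ba 28 f3 d3
  t1: ba 28 f3 f3
  t2: f3 f3 28 ba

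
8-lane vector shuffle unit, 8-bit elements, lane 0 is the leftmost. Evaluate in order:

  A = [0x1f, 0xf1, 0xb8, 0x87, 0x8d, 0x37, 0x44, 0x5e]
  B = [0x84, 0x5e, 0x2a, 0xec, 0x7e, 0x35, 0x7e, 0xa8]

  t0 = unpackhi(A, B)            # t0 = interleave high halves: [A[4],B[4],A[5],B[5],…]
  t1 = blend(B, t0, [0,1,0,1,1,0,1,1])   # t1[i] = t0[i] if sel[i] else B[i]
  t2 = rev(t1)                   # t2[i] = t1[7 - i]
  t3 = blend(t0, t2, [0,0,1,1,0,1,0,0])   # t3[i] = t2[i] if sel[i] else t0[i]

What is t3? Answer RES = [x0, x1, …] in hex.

RES = [0x8d, 0x7e, 0x35, 0x44, 0x44, 0x2a, 0x5e, 0xa8]

→ t0 |8d|7e|37|35|44|7e|5e|a8|
→ t1 |84|7e|2a|35|44|35|5e|a8|
→ t2 |a8|5e|35|44|35|2a|7e|84|
→ t3 |8d|7e|35|44|44|2a|5e|a8|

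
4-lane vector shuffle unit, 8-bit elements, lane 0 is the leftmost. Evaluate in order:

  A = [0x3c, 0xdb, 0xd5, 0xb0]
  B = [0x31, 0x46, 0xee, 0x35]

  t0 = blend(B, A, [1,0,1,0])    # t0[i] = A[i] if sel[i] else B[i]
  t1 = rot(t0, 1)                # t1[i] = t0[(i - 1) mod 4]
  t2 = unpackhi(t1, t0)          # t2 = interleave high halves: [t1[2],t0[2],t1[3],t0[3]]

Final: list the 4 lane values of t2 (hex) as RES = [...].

→ t0 |3c|46|d5|35|
→ t1 |35|3c|46|d5|
→ t2 |46|d5|d5|35|

RES = [0x46, 0xd5, 0xd5, 0x35]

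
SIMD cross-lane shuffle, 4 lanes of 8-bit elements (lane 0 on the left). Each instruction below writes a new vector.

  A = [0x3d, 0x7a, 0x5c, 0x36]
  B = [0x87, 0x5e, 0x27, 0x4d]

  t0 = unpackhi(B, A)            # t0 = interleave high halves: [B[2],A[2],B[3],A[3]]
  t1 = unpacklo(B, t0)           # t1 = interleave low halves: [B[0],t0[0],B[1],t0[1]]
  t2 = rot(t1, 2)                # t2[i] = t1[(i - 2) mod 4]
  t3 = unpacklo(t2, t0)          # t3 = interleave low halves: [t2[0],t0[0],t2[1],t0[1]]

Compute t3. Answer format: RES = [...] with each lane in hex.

t0 = [0x27, 0x5c, 0x4d, 0x36]
t1 = [0x87, 0x27, 0x5e, 0x5c]
t2 = [0x5e, 0x5c, 0x87, 0x27]
t3 = [0x5e, 0x27, 0x5c, 0x5c]

RES = [0x5e, 0x27, 0x5c, 0x5c]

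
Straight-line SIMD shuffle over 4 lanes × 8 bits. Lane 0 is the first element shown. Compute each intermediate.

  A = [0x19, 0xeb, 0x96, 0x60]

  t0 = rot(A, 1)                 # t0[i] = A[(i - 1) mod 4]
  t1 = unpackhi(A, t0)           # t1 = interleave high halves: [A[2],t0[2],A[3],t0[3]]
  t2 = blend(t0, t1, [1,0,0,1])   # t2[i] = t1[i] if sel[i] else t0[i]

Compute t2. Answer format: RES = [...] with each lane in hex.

→ t0 |60|19|eb|96|
→ t1 |96|eb|60|96|
→ t2 |96|19|eb|96|

RES = [0x96, 0x19, 0xeb, 0x96]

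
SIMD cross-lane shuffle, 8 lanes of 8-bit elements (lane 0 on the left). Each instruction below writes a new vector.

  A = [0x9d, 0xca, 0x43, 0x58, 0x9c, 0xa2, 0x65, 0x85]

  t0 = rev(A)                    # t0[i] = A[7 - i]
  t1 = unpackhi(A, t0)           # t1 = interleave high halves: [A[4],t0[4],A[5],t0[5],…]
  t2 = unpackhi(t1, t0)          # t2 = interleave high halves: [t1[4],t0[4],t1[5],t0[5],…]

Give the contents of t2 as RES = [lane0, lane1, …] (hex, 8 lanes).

RES = [ 0x65  0x58  0xca  0x43  0x85  0xca  0x9d  0x9d ]

t0 = [0x85, 0x65, 0xa2, 0x9c, 0x58, 0x43, 0xca, 0x9d]
t1 = [0x9c, 0x58, 0xa2, 0x43, 0x65, 0xca, 0x85, 0x9d]
t2 = [0x65, 0x58, 0xca, 0x43, 0x85, 0xca, 0x9d, 0x9d]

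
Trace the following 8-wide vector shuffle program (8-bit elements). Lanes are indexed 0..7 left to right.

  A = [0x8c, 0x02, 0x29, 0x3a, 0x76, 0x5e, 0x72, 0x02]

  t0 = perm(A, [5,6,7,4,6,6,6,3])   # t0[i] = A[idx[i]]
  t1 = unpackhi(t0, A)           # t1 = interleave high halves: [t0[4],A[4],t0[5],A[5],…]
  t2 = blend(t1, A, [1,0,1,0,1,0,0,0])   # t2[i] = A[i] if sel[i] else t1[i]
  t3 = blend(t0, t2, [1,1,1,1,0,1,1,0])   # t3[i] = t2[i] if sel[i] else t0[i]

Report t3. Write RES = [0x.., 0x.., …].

t0 = [0x5e, 0x72, 0x02, 0x76, 0x72, 0x72, 0x72, 0x3a]
t1 = [0x72, 0x76, 0x72, 0x5e, 0x72, 0x72, 0x3a, 0x02]
t2 = [0x8c, 0x76, 0x29, 0x5e, 0x76, 0x72, 0x3a, 0x02]
t3 = [0x8c, 0x76, 0x29, 0x5e, 0x72, 0x72, 0x3a, 0x3a]

RES = [ 0x8c  0x76  0x29  0x5e  0x72  0x72  0x3a  0x3a ]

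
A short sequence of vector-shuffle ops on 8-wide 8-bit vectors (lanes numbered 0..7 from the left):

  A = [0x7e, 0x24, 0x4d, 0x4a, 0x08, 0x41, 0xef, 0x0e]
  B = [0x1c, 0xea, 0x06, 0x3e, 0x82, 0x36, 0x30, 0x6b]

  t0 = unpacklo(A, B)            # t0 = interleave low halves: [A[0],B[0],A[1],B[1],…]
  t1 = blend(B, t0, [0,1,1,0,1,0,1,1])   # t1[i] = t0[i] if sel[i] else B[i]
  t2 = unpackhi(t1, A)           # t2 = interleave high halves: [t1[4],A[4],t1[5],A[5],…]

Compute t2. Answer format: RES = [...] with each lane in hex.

→ t0 |7e|1c|24|ea|4d|06|4a|3e|
→ t1 |1c|1c|24|3e|4d|36|4a|3e|
→ t2 |4d|08|36|41|4a|ef|3e|0e|

RES = [ 0x4d  0x08  0x36  0x41  0x4a  0xef  0x3e  0x0e ]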